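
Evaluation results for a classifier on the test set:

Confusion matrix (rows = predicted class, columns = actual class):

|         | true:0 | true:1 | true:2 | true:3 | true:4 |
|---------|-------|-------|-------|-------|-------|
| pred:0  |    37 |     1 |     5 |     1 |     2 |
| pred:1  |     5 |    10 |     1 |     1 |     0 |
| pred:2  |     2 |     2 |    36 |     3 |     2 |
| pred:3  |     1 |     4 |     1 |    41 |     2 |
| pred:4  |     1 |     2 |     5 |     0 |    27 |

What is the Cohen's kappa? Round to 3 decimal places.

Observed agreement pₒ = trace/N = 151/192 = 0.7865
Expected agreement pₑ = Σ (rowᵢ·colᵢ)/N² = (46·46 + 19·17 + 48·45 + 46·49 + 33·35)/192² = 0.2172
κ = (pₒ − pₑ)/(1 − pₑ) = (0.7865 − 0.2172)/(1 − 0.2172) = 0.727

0.727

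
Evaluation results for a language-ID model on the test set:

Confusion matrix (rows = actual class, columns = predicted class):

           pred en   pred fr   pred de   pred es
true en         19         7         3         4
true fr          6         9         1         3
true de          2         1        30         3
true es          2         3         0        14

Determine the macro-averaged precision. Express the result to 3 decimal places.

Per-class precision (TP/(TP+FP)):
  en: TP=19, FP=6+2+2=10 → 19/29 = 0.6552
  fr: TP=9, FP=7+1+3=11 → 9/20 = 0.4500
  de: TP=30, FP=3+1+0=4 → 30/34 = 0.8824
  es: TP=14, FP=4+3+3=10 → 14/24 = 0.5833
Macro-precision = mean = (0.6552 + 0.4500 + 0.8824 + 0.5833) / 4 = 0.643

0.643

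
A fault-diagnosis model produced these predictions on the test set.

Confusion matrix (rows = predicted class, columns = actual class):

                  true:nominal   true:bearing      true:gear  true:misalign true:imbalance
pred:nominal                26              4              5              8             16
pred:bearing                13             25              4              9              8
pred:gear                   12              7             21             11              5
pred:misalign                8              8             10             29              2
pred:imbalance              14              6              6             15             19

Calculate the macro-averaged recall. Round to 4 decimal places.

Per-class recall (TP/(TP+FN)):
  nominal: TP=26, FN=13+12+8+14=47 → 26/73 = 0.35616
  bearing: TP=25, FN=4+7+8+6=25 → 25/50 = 0.50000
  gear: TP=21, FN=5+4+10+6=25 → 21/46 = 0.45652
  misalign: TP=29, FN=8+9+11+15=43 → 29/72 = 0.40278
  imbalance: TP=19, FN=16+8+5+2=31 → 19/50 = 0.38000
Macro-recall = mean = (0.35616 + 0.50000 + 0.45652 + 0.40278 + 0.38000) / 5 = 0.4191

0.4191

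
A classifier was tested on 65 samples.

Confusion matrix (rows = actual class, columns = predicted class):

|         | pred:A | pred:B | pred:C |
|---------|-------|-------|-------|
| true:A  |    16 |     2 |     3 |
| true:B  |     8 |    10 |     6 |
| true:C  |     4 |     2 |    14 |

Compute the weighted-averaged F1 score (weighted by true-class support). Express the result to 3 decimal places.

Per-class F1 score (2·TP/(2·TP+FP+FN)):
  A: TP=16, FP=8+4=12, FN=2+3=5 → 32/49 = 0.6531
  B: TP=10, FP=2+2=4, FN=8+6=14 → 20/38 = 0.5263
  C: TP=14, FP=3+6=9, FN=4+2=6 → 28/43 = 0.6512
Weighted-F1 score = Σ (supportᵢ/N)·F1 scoreᵢ with N=65: (21/65)·0.6531 + (24/65)·0.5263 + (20/65)·0.6512 = 0.606

0.606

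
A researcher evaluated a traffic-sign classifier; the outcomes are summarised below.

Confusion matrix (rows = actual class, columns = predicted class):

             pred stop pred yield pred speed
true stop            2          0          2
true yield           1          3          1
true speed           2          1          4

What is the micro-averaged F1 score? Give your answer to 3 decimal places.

Micro-averaging pools counts across classes: ΣTP=9, ΣFP=7, ΣFN=7.
Micro-F1 score = 2·TP/(2·TP+FP+FN) on pooled counts = 0.563 (equals overall accuracy in single-label multiclass).

0.563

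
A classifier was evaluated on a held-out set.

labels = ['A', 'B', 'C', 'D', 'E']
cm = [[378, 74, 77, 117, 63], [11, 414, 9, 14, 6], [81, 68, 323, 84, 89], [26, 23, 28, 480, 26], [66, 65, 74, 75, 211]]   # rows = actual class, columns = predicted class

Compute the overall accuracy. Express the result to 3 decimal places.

0.627

Accuracy = trace / total = (378+414+323+480+211=1806) / 2882 = 1806/2882 = 0.627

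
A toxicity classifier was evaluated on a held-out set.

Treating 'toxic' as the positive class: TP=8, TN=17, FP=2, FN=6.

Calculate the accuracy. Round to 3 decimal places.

Accuracy = (TP+TN)/N = (8+17)/33 = 0.758

0.758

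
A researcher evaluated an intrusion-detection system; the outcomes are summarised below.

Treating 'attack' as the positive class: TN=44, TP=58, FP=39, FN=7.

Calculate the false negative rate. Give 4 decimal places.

FNR = FN/(FN+TP) = 7/(7+58) = 0.1077

0.1077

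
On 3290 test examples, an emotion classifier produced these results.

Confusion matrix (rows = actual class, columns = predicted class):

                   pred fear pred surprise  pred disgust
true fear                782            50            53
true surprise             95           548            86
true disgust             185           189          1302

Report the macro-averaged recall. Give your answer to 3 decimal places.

Per-class recall (TP/(TP+FN)):
  fear: TP=782, FN=50+53=103 → 782/885 = 0.8836
  surprise: TP=548, FN=95+86=181 → 548/729 = 0.7517
  disgust: TP=1302, FN=185+189=374 → 1302/1676 = 0.7768
Macro-recall = mean = (0.8836 + 0.7517 + 0.7768) / 3 = 0.804

0.804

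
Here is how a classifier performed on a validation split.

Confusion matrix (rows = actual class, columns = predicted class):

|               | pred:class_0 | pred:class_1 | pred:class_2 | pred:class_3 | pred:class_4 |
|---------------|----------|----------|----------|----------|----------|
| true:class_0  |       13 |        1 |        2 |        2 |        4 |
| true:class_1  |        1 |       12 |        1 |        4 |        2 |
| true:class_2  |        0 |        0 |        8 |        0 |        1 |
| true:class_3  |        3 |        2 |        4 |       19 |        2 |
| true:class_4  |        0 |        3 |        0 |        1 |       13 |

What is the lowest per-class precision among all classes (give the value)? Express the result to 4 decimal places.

Per-class precision (TP/(TP+FP)):
  class_0: TP=13, FP=1+0+3+0=4 → 13/17 = 0.76471
  class_1: TP=12, FP=1+0+2+3=6 → 12/18 = 0.66667
  class_2: TP=8, FP=2+1+4+0=7 → 8/15 = 0.53333
  class_3: TP=19, FP=2+4+0+1=7 → 19/26 = 0.73077
  class_4: TP=13, FP=4+2+1+2=9 → 13/22 = 0.59091
Lowest is class 'class_2' with precision = 0.5333.

0.5333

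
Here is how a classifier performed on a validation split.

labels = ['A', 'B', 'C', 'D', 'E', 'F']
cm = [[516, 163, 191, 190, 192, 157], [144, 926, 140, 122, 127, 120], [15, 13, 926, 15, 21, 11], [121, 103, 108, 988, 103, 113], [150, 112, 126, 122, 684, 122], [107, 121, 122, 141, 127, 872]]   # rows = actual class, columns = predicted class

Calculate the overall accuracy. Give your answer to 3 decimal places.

0.590

Accuracy = trace / total = (516+926+926+988+684+872=4912) / 8331 = 4912/8331 = 0.590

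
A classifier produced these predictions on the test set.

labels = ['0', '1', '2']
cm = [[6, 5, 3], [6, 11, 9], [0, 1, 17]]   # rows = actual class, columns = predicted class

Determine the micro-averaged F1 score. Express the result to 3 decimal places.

Micro-averaging pools counts across classes: ΣTP=34, ΣFP=24, ΣFN=24.
Micro-F1 score = 2·TP/(2·TP+FP+FN) on pooled counts = 0.586 (equals overall accuracy in single-label multiclass).

0.586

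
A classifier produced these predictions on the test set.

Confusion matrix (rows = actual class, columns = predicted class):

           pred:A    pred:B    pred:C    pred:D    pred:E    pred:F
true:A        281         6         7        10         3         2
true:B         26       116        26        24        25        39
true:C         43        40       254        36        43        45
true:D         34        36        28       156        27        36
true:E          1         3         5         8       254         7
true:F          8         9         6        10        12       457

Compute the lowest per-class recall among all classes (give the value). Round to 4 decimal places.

0.4531

Per-class recall (TP/(TP+FN)):
  A: TP=281, FN=6+7+10+3+2=28 → 281/309 = 0.90939
  B: TP=116, FN=26+26+24+25+39=140 → 116/256 = 0.45313
  C: TP=254, FN=43+40+36+43+45=207 → 254/461 = 0.55098
  D: TP=156, FN=34+36+28+27+36=161 → 156/317 = 0.49211
  E: TP=254, FN=1+3+5+8+7=24 → 254/278 = 0.91367
  F: TP=457, FN=8+9+6+10+12=45 → 457/502 = 0.91036
Lowest is class 'B' with recall = 0.4531.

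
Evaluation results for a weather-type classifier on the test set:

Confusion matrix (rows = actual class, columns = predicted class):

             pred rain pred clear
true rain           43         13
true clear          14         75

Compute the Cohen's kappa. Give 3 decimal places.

0.609

Observed agreement pₒ = trace/N = 118/145 = 0.8138
Expected agreement pₑ = Σ (rowᵢ·colᵢ)/N² = (56·57 + 89·88)/145² = 0.5243
κ = (pₒ − pₑ)/(1 − pₑ) = (0.8138 − 0.5243)/(1 − 0.5243) = 0.609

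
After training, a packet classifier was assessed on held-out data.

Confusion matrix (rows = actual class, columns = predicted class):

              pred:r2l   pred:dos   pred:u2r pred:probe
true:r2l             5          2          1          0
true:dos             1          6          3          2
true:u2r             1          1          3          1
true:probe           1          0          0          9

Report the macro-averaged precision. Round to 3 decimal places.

0.618

Per-class precision (TP/(TP+FP)):
  r2l: TP=5, FP=1+1+1=3 → 5/8 = 0.6250
  dos: TP=6, FP=2+1+0=3 → 6/9 = 0.6667
  u2r: TP=3, FP=1+3+0=4 → 3/7 = 0.4286
  probe: TP=9, FP=0+2+1=3 → 9/12 = 0.7500
Macro-precision = mean = (0.6250 + 0.6667 + 0.4286 + 0.7500) / 4 = 0.618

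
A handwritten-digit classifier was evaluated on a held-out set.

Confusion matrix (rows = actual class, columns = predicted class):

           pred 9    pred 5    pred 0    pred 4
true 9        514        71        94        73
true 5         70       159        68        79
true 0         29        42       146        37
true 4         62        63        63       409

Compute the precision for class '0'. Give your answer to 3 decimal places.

0.394

Treat '0' as positive and all other classes as negative.
precision = TP/(TP+FP).
0: TP=146, FP=94+68+63=225 → 146/371 = 0.3935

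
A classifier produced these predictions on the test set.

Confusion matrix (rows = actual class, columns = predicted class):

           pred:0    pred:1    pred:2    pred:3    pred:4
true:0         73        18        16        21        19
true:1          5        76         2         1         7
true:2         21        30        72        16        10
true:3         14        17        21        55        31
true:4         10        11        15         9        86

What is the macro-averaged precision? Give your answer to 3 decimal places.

Per-class precision (TP/(TP+FP)):
  0: TP=73, FP=5+21+14+10=50 → 73/123 = 0.5935
  1: TP=76, FP=18+30+17+11=76 → 76/152 = 0.5000
  2: TP=72, FP=16+2+21+15=54 → 72/126 = 0.5714
  3: TP=55, FP=21+1+16+9=47 → 55/102 = 0.5392
  4: TP=86, FP=19+7+10+31=67 → 86/153 = 0.5621
Macro-precision = mean = (0.5935 + 0.5000 + 0.5714 + 0.5392 + 0.5621) / 5 = 0.553

0.553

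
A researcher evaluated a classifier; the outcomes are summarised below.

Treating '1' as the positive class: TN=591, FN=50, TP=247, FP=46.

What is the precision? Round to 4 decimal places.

Precision = TP/(TP+FP) = 247/(247+46) = 247/293 = 0.8430

0.8430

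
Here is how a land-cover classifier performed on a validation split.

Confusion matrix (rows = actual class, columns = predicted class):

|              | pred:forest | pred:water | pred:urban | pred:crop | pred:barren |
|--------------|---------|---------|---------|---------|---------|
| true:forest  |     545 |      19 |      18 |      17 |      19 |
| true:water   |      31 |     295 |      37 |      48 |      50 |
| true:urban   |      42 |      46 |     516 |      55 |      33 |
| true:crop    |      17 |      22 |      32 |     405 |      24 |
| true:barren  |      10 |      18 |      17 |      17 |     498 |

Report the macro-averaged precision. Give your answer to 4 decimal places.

0.7920

Per-class precision (TP/(TP+FP)):
  forest: TP=545, FP=31+42+17+10=100 → 545/645 = 0.84496
  water: TP=295, FP=19+46+22+18=105 → 295/400 = 0.73750
  urban: TP=516, FP=18+37+32+17=104 → 516/620 = 0.83226
  crop: TP=405, FP=17+48+55+17=137 → 405/542 = 0.74723
  barren: TP=498, FP=19+50+33+24=126 → 498/624 = 0.79808
Macro-precision = mean = (0.84496 + 0.73750 + 0.83226 + 0.74723 + 0.79808) / 5 = 0.7920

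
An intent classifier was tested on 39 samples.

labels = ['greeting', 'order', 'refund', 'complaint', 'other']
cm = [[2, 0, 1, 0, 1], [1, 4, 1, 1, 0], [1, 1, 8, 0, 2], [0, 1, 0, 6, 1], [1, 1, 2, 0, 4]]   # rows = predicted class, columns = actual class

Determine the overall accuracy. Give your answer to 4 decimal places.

0.6154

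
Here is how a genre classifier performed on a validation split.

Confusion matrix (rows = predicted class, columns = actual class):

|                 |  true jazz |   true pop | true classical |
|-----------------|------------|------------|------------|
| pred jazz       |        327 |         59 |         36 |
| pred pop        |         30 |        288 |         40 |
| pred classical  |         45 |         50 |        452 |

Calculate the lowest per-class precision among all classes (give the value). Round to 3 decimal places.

0.775

Per-class precision (TP/(TP+FP)):
  jazz: TP=327, FP=59+36=95 → 327/422 = 0.7749
  pop: TP=288, FP=30+40=70 → 288/358 = 0.8045
  classical: TP=452, FP=45+50=95 → 452/547 = 0.8263
Lowest is class 'jazz' with precision = 0.775.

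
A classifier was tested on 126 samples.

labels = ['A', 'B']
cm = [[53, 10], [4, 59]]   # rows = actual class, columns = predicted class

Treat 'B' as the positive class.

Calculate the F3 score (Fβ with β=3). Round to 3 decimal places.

0.928

Fβ = (1+β²)·TP / ((1+β²)·TP + β²·FN + FP), with β²=9
= 10·59 / (10·59 + 9·4 + 10) = 0.928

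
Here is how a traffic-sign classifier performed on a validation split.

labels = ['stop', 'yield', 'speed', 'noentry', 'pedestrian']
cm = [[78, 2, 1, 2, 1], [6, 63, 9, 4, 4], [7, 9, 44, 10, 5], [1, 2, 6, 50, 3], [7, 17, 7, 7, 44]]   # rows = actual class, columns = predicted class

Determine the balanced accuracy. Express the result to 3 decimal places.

0.718

Balanced accuracy = mean of per-class recall.
  stop: recall = 78/84 = 0.9286
  yield: recall = 63/86 = 0.7326
  speed: recall = 44/75 = 0.5867
  noentry: recall = 50/62 = 0.8065
  pedestrian: recall = 44/82 = 0.5366
Mean = (0.9286 + 0.7326 + 0.5867 + 0.8065 + 0.5366) / 5 = 0.718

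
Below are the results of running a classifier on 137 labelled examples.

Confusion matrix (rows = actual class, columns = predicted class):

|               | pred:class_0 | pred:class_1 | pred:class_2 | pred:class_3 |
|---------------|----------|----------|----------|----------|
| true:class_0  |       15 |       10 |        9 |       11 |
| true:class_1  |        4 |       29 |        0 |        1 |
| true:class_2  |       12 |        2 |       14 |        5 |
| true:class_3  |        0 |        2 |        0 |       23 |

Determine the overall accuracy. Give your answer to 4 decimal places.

Accuracy = trace / total = (15+29+14+23=81) / 137 = 81/137 = 0.5912

0.5912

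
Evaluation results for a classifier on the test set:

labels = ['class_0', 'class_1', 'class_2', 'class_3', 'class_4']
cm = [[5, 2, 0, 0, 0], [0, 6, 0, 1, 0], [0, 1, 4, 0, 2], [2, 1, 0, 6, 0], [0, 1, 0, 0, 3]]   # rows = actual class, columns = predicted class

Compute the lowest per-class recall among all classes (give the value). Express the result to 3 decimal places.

Per-class recall (TP/(TP+FN)):
  class_0: TP=5, FN=2+0+0+0=2 → 5/7 = 0.7143
  class_1: TP=6, FN=0+0+1+0=1 → 6/7 = 0.8571
  class_2: TP=4, FN=0+1+0+2=3 → 4/7 = 0.5714
  class_3: TP=6, FN=2+1+0+0=3 → 6/9 = 0.6667
  class_4: TP=3, FN=0+1+0+0=1 → 3/4 = 0.7500
Lowest is class 'class_2' with recall = 0.571.

0.571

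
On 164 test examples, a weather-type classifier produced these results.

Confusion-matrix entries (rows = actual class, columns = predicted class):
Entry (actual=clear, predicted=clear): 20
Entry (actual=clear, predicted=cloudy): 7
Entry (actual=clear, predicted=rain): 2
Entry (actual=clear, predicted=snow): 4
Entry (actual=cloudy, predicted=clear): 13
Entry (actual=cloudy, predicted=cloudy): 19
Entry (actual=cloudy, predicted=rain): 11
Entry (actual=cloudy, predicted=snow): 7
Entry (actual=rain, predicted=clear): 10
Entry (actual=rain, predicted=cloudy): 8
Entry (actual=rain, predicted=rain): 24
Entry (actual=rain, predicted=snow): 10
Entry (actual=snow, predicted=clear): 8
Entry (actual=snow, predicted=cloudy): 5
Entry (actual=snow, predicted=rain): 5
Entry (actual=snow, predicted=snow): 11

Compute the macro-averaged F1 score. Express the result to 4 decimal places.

Per-class F1 score (2·TP/(2·TP+FP+FN)):
  clear: TP=20, FP=13+10+8=31, FN=7+2+4=13 → 40/84 = 0.47619
  cloudy: TP=19, FP=7+8+5=20, FN=13+11+7=31 → 38/89 = 0.42697
  rain: TP=24, FP=2+11+5=18, FN=10+8+10=28 → 48/94 = 0.51064
  snow: TP=11, FP=4+7+10=21, FN=8+5+5=18 → 22/61 = 0.36066
Macro-F1 score = mean = (0.47619 + 0.42697 + 0.51064 + 0.36066) / 4 = 0.4436

0.4436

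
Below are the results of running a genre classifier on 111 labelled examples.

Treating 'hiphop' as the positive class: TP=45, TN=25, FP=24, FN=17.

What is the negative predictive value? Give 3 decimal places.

0.595

NPV = TN/(TN+FN) = 25/(25+17) = 0.595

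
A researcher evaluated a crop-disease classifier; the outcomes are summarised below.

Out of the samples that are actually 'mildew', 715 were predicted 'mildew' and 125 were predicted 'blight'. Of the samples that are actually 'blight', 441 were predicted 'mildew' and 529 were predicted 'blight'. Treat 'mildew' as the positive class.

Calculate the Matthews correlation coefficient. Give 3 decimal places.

MCC = (TP·TN − FP·FN) / √((TP+FP)(TP+FN)(TN+FP)(TN+FN))
Numerator = 715·529 − 441·125 = 323110
Denominator = √(1156·840·970·654) = √616008355200 = 784861.9976
MCC = 323110 / 784861.9976 = 0.412

0.412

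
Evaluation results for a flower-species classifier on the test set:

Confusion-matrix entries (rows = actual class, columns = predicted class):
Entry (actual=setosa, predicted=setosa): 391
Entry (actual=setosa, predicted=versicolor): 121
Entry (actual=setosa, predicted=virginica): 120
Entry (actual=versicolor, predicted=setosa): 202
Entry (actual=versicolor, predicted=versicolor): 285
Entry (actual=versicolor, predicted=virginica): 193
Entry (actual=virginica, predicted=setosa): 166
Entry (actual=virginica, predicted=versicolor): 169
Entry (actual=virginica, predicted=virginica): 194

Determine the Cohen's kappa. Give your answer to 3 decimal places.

Observed agreement pₒ = trace/N = 870/1841 = 0.4726
Expected agreement pₑ = Σ (rowᵢ·colᵢ)/N² = (632·759 + 680·575 + 529·507)/1841² = 0.3360
κ = (pₒ − pₑ)/(1 − pₑ) = (0.4726 − 0.3360)/(1 − 0.3360) = 0.206

0.206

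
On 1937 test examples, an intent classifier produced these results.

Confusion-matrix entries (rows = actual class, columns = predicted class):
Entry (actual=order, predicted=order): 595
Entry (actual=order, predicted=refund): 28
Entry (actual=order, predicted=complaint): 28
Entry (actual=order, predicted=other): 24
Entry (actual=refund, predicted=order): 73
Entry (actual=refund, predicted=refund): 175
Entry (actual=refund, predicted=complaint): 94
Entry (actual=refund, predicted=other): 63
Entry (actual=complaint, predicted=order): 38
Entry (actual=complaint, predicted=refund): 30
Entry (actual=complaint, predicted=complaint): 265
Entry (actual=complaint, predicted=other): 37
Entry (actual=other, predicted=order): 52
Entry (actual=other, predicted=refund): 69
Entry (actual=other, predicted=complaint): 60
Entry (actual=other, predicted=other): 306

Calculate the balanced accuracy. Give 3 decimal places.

0.665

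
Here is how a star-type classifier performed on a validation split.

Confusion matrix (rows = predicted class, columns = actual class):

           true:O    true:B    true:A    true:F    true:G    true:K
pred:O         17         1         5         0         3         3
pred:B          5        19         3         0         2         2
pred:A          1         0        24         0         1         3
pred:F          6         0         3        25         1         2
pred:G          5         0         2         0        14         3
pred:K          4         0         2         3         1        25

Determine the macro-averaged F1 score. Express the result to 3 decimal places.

0.670

Per-class F1 score (2·TP/(2·TP+FP+FN)):
  O: TP=17, FP=1+5+0+3+3=12, FN=5+1+6+5+4=21 → 34/67 = 0.5075
  B: TP=19, FP=5+3+0+2+2=12, FN=1+0+0+0+0=1 → 38/51 = 0.7451
  A: TP=24, FP=1+0+0+1+3=5, FN=5+3+3+2+2=15 → 48/68 = 0.7059
  F: TP=25, FP=6+0+3+1+2=12, FN=0+0+0+0+3=3 → 50/65 = 0.7692
  G: TP=14, FP=5+0+2+0+3=10, FN=3+2+1+1+1=8 → 28/46 = 0.6087
  K: TP=25, FP=4+0+2+3+1=10, FN=3+2+3+2+3=13 → 50/73 = 0.6849
Macro-F1 score = mean = (0.5075 + 0.7451 + 0.7059 + 0.7692 + 0.6087 + 0.6849) / 6 = 0.670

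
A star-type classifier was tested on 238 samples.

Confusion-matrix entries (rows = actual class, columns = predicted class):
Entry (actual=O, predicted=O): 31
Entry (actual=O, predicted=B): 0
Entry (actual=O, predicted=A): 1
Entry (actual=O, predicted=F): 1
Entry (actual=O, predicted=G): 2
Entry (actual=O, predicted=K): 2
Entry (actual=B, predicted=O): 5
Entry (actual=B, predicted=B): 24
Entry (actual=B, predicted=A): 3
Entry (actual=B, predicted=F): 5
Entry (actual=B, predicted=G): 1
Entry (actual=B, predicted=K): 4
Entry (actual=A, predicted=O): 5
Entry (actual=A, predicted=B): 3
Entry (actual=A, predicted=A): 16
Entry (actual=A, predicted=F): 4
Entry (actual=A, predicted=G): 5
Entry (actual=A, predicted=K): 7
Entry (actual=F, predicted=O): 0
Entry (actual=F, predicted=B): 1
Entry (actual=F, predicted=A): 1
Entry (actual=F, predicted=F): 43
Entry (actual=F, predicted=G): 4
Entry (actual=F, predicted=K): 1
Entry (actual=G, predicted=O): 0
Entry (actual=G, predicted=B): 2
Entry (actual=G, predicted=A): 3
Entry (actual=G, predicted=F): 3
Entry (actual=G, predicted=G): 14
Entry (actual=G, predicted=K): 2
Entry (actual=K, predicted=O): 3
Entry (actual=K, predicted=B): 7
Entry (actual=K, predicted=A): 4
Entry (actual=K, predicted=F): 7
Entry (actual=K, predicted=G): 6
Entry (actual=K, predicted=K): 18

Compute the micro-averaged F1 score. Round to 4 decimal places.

Micro-averaging pools counts across classes: ΣTP=146, ΣFP=92, ΣFN=92.
Micro-F1 score = 2·TP/(2·TP+FP+FN) on pooled counts = 0.6134 (equals overall accuracy in single-label multiclass).

0.6134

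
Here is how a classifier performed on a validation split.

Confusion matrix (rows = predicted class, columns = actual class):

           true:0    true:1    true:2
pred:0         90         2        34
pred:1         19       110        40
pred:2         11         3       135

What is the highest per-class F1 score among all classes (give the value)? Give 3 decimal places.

0.775

Per-class F1 score (2·TP/(2·TP+FP+FN)):
  0: TP=90, FP=2+34=36, FN=19+11=30 → 180/246 = 0.7317
  1: TP=110, FP=19+40=59, FN=2+3=5 → 220/284 = 0.7746
  2: TP=135, FP=11+3=14, FN=34+40=74 → 270/358 = 0.7542
Highest is class '1' with F1 score = 0.775.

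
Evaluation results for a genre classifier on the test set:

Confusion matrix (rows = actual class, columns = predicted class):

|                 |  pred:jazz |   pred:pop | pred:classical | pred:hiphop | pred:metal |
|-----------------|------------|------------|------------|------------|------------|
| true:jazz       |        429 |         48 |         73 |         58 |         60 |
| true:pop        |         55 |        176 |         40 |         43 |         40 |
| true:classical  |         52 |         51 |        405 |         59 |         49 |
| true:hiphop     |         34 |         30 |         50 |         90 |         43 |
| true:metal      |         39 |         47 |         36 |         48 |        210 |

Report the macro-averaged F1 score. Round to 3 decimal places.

0.540

Per-class F1 score (2·TP/(2·TP+FP+FN)):
  jazz: TP=429, FP=55+52+34+39=180, FN=48+73+58+60=239 → 858/1277 = 0.6719
  pop: TP=176, FP=48+51+30+47=176, FN=55+40+43+40=178 → 352/706 = 0.4986
  classical: TP=405, FP=73+40+50+36=199, FN=52+51+59+49=211 → 810/1220 = 0.6639
  hiphop: TP=90, FP=58+43+59+48=208, FN=34+30+50+43=157 → 180/545 = 0.3303
  metal: TP=210, FP=60+40+49+43=192, FN=39+47+36+48=170 → 420/782 = 0.5371
Macro-F1 score = mean = (0.6719 + 0.4986 + 0.6639 + 0.3303 + 0.5371) / 5 = 0.540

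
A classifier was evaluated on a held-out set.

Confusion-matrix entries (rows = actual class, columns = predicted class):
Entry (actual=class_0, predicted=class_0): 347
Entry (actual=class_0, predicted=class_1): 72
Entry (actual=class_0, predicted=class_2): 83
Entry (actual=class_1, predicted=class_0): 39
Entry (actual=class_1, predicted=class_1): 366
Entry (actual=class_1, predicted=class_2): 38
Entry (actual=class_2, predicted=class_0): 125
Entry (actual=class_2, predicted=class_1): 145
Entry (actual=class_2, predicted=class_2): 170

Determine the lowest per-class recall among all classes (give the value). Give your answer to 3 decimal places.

Per-class recall (TP/(TP+FN)):
  class_0: TP=347, FN=72+83=155 → 347/502 = 0.6912
  class_1: TP=366, FN=39+38=77 → 366/443 = 0.8262
  class_2: TP=170, FN=125+145=270 → 170/440 = 0.3864
Lowest is class 'class_2' with recall = 0.386.

0.386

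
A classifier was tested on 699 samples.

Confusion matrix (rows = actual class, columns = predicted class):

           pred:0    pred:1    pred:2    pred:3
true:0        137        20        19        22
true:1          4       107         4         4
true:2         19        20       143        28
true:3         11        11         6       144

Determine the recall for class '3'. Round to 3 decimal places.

0.837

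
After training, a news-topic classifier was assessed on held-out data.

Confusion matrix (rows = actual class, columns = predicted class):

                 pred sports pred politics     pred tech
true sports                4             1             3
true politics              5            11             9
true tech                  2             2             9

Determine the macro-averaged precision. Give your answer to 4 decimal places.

Per-class precision (TP/(TP+FP)):
  sports: TP=4, FP=5+2=7 → 4/11 = 0.36364
  politics: TP=11, FP=1+2=3 → 11/14 = 0.78571
  tech: TP=9, FP=3+9=12 → 9/21 = 0.42857
Macro-precision = mean = (0.36364 + 0.78571 + 0.42857) / 3 = 0.5260

0.5260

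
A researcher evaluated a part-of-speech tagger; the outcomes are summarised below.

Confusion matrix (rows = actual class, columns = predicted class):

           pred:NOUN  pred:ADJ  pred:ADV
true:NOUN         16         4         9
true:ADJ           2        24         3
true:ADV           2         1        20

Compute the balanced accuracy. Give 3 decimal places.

Balanced accuracy = mean of per-class recall.
  NOUN: recall = 16/29 = 0.5517
  ADJ: recall = 24/29 = 0.8276
  ADV: recall = 20/23 = 0.8696
Mean = (0.5517 + 0.8276 + 0.8696) / 3 = 0.750

0.750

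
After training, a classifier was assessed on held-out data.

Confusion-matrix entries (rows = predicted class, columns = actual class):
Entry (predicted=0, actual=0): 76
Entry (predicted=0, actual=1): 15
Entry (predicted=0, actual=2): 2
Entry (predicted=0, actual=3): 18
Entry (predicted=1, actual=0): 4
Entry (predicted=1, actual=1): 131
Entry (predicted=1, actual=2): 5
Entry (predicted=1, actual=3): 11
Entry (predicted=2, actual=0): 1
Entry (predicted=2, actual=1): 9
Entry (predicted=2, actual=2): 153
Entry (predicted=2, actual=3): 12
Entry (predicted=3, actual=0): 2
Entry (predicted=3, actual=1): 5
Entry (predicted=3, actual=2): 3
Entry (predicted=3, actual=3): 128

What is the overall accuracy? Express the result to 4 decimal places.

Accuracy = trace / total = (76+131+153+128=488) / 575 = 488/575 = 0.8487

0.8487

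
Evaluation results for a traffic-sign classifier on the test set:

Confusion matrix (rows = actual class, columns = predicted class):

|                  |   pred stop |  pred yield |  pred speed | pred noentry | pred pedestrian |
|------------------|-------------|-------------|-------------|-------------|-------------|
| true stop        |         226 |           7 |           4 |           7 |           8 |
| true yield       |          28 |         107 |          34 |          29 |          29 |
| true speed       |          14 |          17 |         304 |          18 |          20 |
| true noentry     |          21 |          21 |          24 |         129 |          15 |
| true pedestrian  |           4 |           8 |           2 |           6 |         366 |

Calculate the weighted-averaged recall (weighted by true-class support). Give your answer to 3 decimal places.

0.782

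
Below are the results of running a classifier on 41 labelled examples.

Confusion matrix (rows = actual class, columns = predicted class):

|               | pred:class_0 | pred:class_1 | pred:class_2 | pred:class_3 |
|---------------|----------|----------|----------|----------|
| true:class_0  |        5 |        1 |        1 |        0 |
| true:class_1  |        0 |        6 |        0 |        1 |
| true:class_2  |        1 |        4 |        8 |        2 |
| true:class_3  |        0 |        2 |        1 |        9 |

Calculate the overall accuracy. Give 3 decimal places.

0.683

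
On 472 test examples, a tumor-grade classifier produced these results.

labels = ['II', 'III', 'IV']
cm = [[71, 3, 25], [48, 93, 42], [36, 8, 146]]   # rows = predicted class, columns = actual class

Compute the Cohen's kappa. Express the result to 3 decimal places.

Observed agreement pₒ = trace/N = 310/472 = 0.6568
Expected agreement pₑ = Σ (rowᵢ·colᵢ)/N² = (155·99 + 104·183 + 213·190)/472² = 0.3360
κ = (pₒ − pₑ)/(1 − pₑ) = (0.6568 − 0.3360)/(1 − 0.3360) = 0.483

0.483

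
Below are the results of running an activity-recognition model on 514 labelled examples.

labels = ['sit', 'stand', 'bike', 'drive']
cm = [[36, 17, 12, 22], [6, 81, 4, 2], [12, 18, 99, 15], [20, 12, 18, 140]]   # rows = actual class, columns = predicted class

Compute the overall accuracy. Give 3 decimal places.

0.693

Accuracy = trace / total = (36+81+99+140=356) / 514 = 356/514 = 0.693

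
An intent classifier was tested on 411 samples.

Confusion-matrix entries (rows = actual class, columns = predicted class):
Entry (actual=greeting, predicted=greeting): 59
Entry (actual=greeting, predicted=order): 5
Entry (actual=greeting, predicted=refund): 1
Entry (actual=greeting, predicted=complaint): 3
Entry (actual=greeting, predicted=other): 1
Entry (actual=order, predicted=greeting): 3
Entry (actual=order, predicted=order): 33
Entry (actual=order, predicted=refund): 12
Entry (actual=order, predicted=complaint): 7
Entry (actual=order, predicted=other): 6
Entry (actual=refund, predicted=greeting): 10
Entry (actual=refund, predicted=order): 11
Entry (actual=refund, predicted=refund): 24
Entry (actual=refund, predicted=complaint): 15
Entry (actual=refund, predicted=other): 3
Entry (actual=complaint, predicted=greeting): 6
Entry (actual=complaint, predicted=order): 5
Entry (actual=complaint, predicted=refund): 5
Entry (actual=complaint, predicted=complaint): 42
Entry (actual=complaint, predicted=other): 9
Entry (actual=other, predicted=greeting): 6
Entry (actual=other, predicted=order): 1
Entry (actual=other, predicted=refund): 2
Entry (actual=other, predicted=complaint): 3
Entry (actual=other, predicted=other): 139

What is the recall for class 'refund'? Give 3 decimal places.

recall = TP/(TP+FN).
refund: TP=24, FN=10+11+15+3=39 → 24/63 = 0.3810

0.381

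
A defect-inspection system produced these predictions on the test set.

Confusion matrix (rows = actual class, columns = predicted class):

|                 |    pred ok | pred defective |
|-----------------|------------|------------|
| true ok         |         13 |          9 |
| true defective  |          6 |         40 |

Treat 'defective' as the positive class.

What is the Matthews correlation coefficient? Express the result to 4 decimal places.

0.4801

MCC = (TP·TN − FP·FN) / √((TP+FP)(TP+FN)(TN+FP)(TN+FN))
Numerator = 40·13 − 9·6 = 466
Denominator = √(49·46·22·19) = √942172 = 970.6554
MCC = 466 / 970.6554 = 0.4801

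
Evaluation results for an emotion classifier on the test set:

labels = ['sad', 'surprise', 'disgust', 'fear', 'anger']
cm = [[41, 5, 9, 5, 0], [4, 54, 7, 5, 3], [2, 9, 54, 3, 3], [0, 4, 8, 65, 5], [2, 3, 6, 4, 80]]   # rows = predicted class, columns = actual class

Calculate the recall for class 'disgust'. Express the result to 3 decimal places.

0.643

Treat 'disgust' as positive and all other classes as negative.
recall = TP/(TP+FN).
disgust: TP=54, FN=9+7+8+6=30 → 54/84 = 0.6429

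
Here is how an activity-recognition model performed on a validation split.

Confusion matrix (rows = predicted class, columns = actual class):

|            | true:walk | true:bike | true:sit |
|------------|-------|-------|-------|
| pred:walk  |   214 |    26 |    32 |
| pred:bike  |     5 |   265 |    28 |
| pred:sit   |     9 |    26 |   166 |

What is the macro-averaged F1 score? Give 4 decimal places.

0.8318

Per-class F1 score (2·TP/(2·TP+FP+FN)):
  walk: TP=214, FP=26+32=58, FN=5+9=14 → 428/500 = 0.85600
  bike: TP=265, FP=5+28=33, FN=26+26=52 → 530/615 = 0.86179
  sit: TP=166, FP=9+26=35, FN=32+28=60 → 332/427 = 0.77752
Macro-F1 score = mean = (0.85600 + 0.86179 + 0.77752) / 3 = 0.8318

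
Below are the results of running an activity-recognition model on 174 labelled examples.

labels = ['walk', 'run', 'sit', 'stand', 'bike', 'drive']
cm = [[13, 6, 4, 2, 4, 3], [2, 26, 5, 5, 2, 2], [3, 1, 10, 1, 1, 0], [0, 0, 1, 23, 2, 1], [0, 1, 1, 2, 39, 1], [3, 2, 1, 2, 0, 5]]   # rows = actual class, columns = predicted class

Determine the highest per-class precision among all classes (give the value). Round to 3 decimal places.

0.813

Per-class precision (TP/(TP+FP)):
  walk: TP=13, FP=2+3+0+0+3=8 → 13/21 = 0.6190
  run: TP=26, FP=6+1+0+1+2=10 → 26/36 = 0.7222
  sit: TP=10, FP=4+5+1+1+1=12 → 10/22 = 0.4545
  stand: TP=23, FP=2+5+1+2+2=12 → 23/35 = 0.6571
  bike: TP=39, FP=4+2+1+2+0=9 → 39/48 = 0.8125
  drive: TP=5, FP=3+2+0+1+1=7 → 5/12 = 0.4167
Highest is class 'bike' with precision = 0.813.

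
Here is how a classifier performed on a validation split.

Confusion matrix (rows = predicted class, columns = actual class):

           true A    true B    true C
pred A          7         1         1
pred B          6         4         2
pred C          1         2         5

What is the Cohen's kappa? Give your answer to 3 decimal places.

0.335

Observed agreement pₒ = trace/N = 16/29 = 0.5517
Expected agreement pₑ = Σ (rowᵢ·colᵢ)/N² = (14·9 + 7·12 + 8·8)/29² = 0.3258
κ = (pₒ − pₑ)/(1 − pₑ) = (0.5517 − 0.3258)/(1 − 0.3258) = 0.335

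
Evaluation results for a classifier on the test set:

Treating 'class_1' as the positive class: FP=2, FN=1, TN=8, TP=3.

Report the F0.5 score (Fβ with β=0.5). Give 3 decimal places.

0.625

Fβ = (1+β²)·TP / ((1+β²)·TP + β²·FN + FP), with β²=1/4
= 1.25·3 / (1.25·3 + 0.25·1 + 2) = 0.625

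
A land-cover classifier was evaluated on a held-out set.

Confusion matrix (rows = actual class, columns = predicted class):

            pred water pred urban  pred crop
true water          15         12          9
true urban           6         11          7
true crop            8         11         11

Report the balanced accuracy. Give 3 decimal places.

Balanced accuracy = mean of per-class recall.
  water: recall = 15/36 = 0.4167
  urban: recall = 11/24 = 0.4583
  crop: recall = 11/30 = 0.3667
Mean = (0.4167 + 0.4583 + 0.3667) / 3 = 0.414

0.414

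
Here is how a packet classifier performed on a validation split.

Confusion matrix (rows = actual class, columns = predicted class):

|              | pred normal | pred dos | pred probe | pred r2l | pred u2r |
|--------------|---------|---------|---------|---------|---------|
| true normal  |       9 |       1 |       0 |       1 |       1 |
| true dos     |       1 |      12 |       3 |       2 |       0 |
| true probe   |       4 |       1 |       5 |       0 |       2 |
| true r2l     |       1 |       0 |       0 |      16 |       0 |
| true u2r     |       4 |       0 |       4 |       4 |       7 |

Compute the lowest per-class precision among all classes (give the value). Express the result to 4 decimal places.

Per-class precision (TP/(TP+FP)):
  normal: TP=9, FP=1+4+1+4=10 → 9/19 = 0.47368
  dos: TP=12, FP=1+1+0+0=2 → 12/14 = 0.85714
  probe: TP=5, FP=0+3+0+4=7 → 5/12 = 0.41667
  r2l: TP=16, FP=1+2+0+4=7 → 16/23 = 0.69565
  u2r: TP=7, FP=1+0+2+0=3 → 7/10 = 0.70000
Lowest is class 'probe' with precision = 0.4167.

0.4167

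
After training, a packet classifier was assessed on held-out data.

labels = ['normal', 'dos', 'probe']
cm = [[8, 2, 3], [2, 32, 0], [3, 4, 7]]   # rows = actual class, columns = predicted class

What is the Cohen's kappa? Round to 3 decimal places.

Observed agreement pₒ = trace/N = 47/61 = 0.7705
Expected agreement pₑ = Σ (rowᵢ·colᵢ)/N² = (13·13 + 34·38 + 14·10)/61² = 0.4303
κ = (pₒ − pₑ)/(1 − pₑ) = (0.7705 − 0.4303)/(1 − 0.4303) = 0.597

0.597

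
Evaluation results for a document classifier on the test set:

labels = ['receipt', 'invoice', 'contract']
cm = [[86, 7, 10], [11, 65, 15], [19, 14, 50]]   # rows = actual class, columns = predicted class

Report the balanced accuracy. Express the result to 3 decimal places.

0.717

Balanced accuracy = mean of per-class recall.
  receipt: recall = 86/103 = 0.8350
  invoice: recall = 65/91 = 0.7143
  contract: recall = 50/83 = 0.6024
Mean = (0.8350 + 0.7143 + 0.6024) / 3 = 0.717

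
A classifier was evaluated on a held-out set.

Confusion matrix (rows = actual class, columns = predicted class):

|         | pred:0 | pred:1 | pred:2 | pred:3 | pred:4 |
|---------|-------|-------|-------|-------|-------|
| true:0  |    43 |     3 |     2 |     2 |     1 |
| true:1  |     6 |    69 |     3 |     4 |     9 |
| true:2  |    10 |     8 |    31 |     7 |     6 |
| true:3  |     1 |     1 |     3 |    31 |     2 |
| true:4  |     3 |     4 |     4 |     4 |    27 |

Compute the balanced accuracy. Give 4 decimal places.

0.7120

Balanced accuracy = mean of per-class recall.
  0: recall = 43/51 = 0.84314
  1: recall = 69/91 = 0.75824
  2: recall = 31/62 = 0.50000
  3: recall = 31/38 = 0.81579
  4: recall = 27/42 = 0.64286
Mean = (0.84314 + 0.75824 + 0.50000 + 0.81579 + 0.64286) / 5 = 0.7120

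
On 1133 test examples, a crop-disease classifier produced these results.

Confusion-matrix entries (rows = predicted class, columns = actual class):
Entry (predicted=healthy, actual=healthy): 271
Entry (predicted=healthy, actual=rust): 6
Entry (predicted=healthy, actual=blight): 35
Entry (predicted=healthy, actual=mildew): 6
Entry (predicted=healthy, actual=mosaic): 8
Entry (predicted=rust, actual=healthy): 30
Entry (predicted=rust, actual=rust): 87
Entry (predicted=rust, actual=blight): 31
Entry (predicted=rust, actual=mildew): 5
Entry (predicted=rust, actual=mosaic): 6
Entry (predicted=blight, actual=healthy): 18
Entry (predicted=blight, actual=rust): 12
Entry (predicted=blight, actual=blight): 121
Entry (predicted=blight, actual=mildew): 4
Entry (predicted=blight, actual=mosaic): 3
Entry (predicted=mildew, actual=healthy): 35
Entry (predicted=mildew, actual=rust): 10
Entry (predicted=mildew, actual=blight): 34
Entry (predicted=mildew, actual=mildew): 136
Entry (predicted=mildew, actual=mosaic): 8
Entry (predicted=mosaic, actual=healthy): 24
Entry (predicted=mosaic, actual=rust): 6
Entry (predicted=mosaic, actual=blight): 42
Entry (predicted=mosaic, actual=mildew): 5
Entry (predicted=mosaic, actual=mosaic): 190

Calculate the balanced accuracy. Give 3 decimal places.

Balanced accuracy = mean of per-class recall.
  healthy: recall = 271/378 = 0.7169
  rust: recall = 87/121 = 0.7190
  blight: recall = 121/263 = 0.4601
  mildew: recall = 136/156 = 0.8718
  mosaic: recall = 190/215 = 0.8837
Mean = (0.7169 + 0.7190 + 0.4601 + 0.8718 + 0.8837) / 5 = 0.730

0.730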